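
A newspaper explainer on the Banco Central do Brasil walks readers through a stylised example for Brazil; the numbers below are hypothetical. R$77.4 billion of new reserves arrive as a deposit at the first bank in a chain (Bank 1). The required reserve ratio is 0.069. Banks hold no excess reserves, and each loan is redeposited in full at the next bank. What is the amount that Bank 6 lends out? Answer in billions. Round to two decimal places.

Each bank lends a fraction (1 − rr) = 0.9310 of the deposit it receives, so Bank 6 receives 77.4·0.9310^5 and lends 77.4·0.9310^6 ≈ 50.4010 billion.

R$50.40 billion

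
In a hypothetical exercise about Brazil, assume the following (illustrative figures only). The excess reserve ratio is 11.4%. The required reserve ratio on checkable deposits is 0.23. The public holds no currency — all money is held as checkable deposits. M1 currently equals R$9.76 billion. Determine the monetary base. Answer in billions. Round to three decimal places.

R$3.357 billion

The money multiplier is m = 1 / (rr + e) = 1 / (0.23 + 0.114) ≈ 2.90698.
MB = M / m = 9.76 / 2.90698 ≈ 3.3574 billion.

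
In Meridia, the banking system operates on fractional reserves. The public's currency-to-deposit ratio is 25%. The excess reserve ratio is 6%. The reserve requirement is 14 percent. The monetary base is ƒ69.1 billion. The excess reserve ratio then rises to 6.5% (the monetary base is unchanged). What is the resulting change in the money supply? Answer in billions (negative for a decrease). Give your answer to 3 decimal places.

-2.109 billion

Initially m₁ = (1 + 0.25) / (0.14 + 0.06 + 0.25) ≈ 2.777778, so M₁ = 2.777778 × 69.1 ≈ 191.9445 billion.
After the change m₂ = (1 + 0.25) / (0.14 + 0.065 + 0.25) ≈ 2.747253, so M₂ = 2.747253 × 69.1 ≈ 189.8352 billion.
ΔM = M₂ − M₁ = 189.8352 − 191.9445 = -2.1093 billion.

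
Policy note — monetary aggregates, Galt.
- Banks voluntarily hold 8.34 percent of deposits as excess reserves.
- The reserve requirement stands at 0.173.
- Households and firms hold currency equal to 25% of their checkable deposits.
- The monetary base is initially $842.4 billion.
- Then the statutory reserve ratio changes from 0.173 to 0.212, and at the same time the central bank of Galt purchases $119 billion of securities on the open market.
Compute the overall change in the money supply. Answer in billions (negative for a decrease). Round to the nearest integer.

$124 billion

Before: m₁ = (1 + 0.25) / (0.173 + 0.0834 + 0.25) ≈ 2.4684, MB₁ = 842.4, so M₁ = 2.4684 × 842.4 ≈ 2079.3802 billion.
After: m₂ = (1 + 0.25) / (0.212 + 0.0834 + 0.25) ≈ 2.2919, MB₂ = 842.4 + 119 = 961.4, so M₂ = 2.2919 × 961.4 ≈ 2203.4327 billion.
ΔM = M₂ − M₁ = 2203.4327 − 2079.3802 = 124.0525 billion.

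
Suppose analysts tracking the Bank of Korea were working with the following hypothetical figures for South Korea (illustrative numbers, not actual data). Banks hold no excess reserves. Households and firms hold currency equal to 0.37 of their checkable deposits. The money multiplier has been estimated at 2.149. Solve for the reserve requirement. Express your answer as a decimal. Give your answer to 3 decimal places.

Using m = 2.149. Since m = (1 + c)/(c + rr + e), the denominator satisfies c + rr + e = (1 + c)/m = (1 + 0.37) / 2.149 ≈ 0.637506.
With c = 0.37 and e = 0, the reserve requirement is 0.637506 − 0.37 − 0 = 0.267506.

0.268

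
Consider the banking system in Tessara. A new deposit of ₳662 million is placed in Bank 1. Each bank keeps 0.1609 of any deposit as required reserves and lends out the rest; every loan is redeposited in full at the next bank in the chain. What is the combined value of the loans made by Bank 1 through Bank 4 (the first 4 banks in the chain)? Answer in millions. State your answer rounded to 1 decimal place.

₳1740.9 million

Bank i lends (1 − rr)^i of the original deposit: Bank 1 lends 662·0.8391 = 555.4842, Bank 2 lends 662·0.8391² ≈ 466.1068, and so on.
Summing a geometric series: total = 662·[0.8391·(1 − 0.8391^4) / (1 − 0.8391)] ≈ 1740.8818 million.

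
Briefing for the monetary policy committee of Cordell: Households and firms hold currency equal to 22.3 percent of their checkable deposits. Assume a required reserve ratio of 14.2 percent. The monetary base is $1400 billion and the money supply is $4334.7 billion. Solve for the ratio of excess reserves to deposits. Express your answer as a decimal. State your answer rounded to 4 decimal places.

0.0300

Using m = M/MB = 4334.7/1400 ≈ 3.096214. Since m = (1 + c)/(c + rr + e), the denominator satisfies c + rr + e = (1 + c)/m = (1 + 0.223) / 3.096214 ≈ 0.394999.
With c = 0.223 and rr = 0.142, the ratio of excess reserves to deposits is 0.394999 − 0.223 − 0.142 = 0.029999.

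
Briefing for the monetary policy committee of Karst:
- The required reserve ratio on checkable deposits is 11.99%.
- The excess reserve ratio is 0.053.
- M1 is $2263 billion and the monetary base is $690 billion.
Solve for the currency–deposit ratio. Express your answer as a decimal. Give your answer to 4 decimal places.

Using m = M/MB = 2263/690 ≈ 3.279710. From m = (1 + c)/(c + rr + e), rearranging gives 1 + c = m·(c + rr + e), so c·(1 − m) = m·(rr + e) − 1.
Hence c = [m·(rr + e) − 1]/(1 − m) = [3.279710 × (0.1199 + 0.053) − 1] / (1 − 3.279710) ≈ 0.189909.

0.1899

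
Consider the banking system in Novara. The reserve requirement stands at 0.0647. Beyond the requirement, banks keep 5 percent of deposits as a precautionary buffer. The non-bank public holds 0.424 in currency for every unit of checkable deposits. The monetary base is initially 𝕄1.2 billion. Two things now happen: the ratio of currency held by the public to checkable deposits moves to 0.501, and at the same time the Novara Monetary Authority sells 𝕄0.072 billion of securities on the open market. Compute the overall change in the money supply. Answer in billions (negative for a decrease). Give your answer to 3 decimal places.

Before: m₁ = (1 + 0.424) / (0.0647 + 0.05 + 0.424) ≈ 2.64340, MB₁ = 1.2, so M₁ = 2.64340 × 1.2 ≈ 3.1721 billion.
After: m₂ = (1 + 0.501) / (0.0647 + 0.05 + 0.501) ≈ 2.43788, MB₂ = 1.2 − 0.072 = 1.128, so M₂ = 2.43788 × 1.128 ≈ 2.7499 billion.
ΔM = M₂ − M₁ = 2.7499 − 3.1721 = -0.4222 billion.

-0.422 billion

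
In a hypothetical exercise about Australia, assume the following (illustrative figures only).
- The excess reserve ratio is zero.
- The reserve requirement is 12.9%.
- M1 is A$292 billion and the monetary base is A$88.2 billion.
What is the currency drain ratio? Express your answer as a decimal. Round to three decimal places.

Using m = M/MB = 292/88.2 ≈ 3.310658. From m = (1 + c)/(c + rr + e), rearranging gives 1 + c = m·(c + rr + e), so c·(1 − m) = m·(rr + e) − 1.
Hence c = [m·(rr + e) − 1]/(1 − m) = [3.310658 × (0.129 + 0) − 1] / (1 − 3.310658) ≈ 0.247949.

0.248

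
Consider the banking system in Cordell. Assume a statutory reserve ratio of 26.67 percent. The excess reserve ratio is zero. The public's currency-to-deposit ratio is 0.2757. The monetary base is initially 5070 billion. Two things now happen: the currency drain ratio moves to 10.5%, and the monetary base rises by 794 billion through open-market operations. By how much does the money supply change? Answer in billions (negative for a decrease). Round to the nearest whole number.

5508 billion

Before: m₁ = (1 + 0.2757) / (0.2667 + 0.2757) ≈ 2.35195, MB₁ = 5070, so M₁ = 2.35195 × 5070 = 11924.3865 billion.
After: m₂ = (1 + 0.105) / (0.2667 + 0.105) ≈ 2.97283, MB₂ = 5070 + 794 = 5864, so M₂ = 2.97283 × 5864 ≈ 17432.6751 billion.
ΔM = M₂ − M₁ = 17432.6751 − 11924.3865 = 5508.2886 billion.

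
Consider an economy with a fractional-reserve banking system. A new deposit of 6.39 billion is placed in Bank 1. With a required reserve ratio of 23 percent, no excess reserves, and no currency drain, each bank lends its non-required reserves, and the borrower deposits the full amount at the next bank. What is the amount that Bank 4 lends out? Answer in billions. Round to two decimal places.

Each bank lends a fraction (1 − rr) = 0.7700 of the deposit it receives, so Bank 4 receives 6.39·0.7700^3 and lends 6.39·0.7700^4 ≈ 2.2463 billion.

2.25 billion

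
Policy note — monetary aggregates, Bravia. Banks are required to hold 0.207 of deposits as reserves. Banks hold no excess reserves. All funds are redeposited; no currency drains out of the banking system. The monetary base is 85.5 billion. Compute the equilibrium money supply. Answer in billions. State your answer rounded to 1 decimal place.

413.0 billion

With no currency drain or excess reserves, the money multiplier is m = 1/rr = 1/0.207 ≈ 4.8309.
Money supply M = m × MB = 4.8309 × 85.5 ≈ 413.0419 billion.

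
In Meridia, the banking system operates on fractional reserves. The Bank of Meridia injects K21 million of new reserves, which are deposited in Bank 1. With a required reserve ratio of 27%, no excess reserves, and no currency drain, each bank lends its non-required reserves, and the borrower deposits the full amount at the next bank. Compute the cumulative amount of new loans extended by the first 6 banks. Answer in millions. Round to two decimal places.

Bank i lends (1 − rr)^i of the original deposit: Bank 1 lends 21·0.7300 = 15.3300, Bank 2 lends 21·0.7300² = 11.1909, and so on.
Summing a geometric series: total = 21·[0.7300·(1 − 0.7300^6) / (1 − 0.7300)] ≈ 48.1854 million.

K48.19 million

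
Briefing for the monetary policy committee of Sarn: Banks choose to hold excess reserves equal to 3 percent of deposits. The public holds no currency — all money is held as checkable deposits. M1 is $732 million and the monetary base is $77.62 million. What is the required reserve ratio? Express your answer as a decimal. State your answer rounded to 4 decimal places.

0.0760

Using m = M/MB = 732/77.62 ≈ 9.430559. Since m = (1 + c)/(c + rr + e), the denominator satisfies c + rr + e = (1 + c)/m = (1 + 0) / 9.430559 ≈ 0.106038.
With c = 0 and e = 0.03, the required reserve ratio is 0.106038 − 0 − 0.03 = 0.076038.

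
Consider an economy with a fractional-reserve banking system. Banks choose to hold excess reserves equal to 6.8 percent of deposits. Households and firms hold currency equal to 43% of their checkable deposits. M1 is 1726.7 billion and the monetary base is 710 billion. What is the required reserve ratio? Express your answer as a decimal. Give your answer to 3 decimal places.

Using m = M/MB = 1726.7/710 ≈ 2.431972. Since m = (1 + c)/(c + rr + e), the denominator satisfies c + rr + e = (1 + c)/m = (1 + 0.43) / 2.431972 ≈ 0.588000.
With c = 0.43 and e = 0.068, the required reserve ratio is 0.588000 − 0.43 − 0.068 = 0.09.

0.090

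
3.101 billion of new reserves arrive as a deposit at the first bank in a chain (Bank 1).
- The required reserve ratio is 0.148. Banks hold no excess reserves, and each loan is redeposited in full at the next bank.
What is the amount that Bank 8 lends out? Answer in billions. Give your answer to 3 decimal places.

0.861 billion

Each bank lends a fraction (1 − rr) = 0.8520 of the deposit it receives, so Bank 8 receives 3.101·0.8520^7 and lends 3.101·0.8520^8 ≈ 0.8610 billion.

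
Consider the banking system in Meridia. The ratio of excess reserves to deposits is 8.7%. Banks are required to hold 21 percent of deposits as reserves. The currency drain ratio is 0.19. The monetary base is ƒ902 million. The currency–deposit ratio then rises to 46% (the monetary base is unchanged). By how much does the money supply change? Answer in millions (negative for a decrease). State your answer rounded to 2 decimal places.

-464.41 million

Initially m₁ = (1 + 0.19) / (0.21 + 0.087 + 0.19) ≈ 2.443532, so M₁ = 2.443532 × 902 ≈ 2204.0659 million.
After the change m₂ = (1 + 0.46) / (0.21 + 0.087 + 0.46) ≈ 1.928666, so M₂ = 1.928666 × 902 ≈ 1739.6567 million.
ΔM = M₂ − M₁ = 1739.6567 − 2204.0659 = -464.4092 million.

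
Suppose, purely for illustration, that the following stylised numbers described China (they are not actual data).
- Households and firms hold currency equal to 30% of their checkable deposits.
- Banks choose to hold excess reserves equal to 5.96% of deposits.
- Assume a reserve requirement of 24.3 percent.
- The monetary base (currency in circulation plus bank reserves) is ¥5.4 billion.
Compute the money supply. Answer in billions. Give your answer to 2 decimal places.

The money multiplier is m = (1 + c) / (rr + e + c) = (1 + 0.3) / (0.243 + 0.0596 + 0.3) ≈ 2.1573.
So M = m × MB = 2.1573 × 5.4 ≈ 11.6494 billion.

¥11.65 billion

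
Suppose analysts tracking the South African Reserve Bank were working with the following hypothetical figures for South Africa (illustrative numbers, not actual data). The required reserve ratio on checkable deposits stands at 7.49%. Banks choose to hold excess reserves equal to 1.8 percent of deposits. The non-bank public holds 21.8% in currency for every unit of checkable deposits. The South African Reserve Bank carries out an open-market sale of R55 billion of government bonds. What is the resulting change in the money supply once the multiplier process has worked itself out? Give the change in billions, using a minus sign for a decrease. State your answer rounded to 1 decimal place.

-215.5 billion

The money multiplier is m = (1 + c) / (rr + e + c) = (1 + 0.218) / (0.0749 + 0.018 + 0.218) ≈ 3.9177.
The sale removes 55 billion of base, so ΔM = m × ΔMB = 3.9177 × (−55) = -215.4735 billion.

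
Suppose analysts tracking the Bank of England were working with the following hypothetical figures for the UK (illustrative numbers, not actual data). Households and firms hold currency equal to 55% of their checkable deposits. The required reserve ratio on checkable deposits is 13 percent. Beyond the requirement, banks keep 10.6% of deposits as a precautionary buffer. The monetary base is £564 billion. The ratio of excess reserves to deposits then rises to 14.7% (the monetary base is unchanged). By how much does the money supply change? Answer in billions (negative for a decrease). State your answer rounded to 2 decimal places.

-55.14 billion

Initially m₁ = (1 + 0.55) / (0.13 + 0.106 + 0.55) ≈ 1.972010, so M₁ = 1.972010 × 564 ≈ 1112.2136 billion.
After the change m₂ = (1 + 0.55) / (0.13 + 0.147 + 0.55) ≈ 1.874244, so M₂ = 1.874244 × 564 ≈ 1057.0736 billion.
ΔM = M₂ − M₁ = 1057.0736 − 1112.2136 = -55.14 billion.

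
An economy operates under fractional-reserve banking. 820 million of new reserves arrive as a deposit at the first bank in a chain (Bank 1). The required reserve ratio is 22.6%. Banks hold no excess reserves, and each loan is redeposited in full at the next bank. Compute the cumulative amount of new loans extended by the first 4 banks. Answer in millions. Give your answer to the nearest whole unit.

Bank i lends (1 − rr)^i of the original deposit: Bank 1 lends 820·0.7740 = 634.6800, Bank 2 lends 820·0.7740² ≈ 491.2423, and so on.
Summing a geometric series: total = 820·[0.7740·(1 − 0.7740^4) / (1 − 0.7740)] ≈ 1800.4354 million.

1800 million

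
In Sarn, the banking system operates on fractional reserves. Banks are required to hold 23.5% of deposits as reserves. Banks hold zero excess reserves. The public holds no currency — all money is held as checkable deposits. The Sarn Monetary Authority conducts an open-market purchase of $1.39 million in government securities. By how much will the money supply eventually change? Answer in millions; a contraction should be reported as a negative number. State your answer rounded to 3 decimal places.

The simple money multiplier is m = 1/rr = 1/0.235 ≈ 4.25532.
An open-market purchase increases the monetary base by 1.39 million, so ΔM = m × ΔMB = 4.25532 × 1.39 ≈ 5.9149 million.

$5.915 million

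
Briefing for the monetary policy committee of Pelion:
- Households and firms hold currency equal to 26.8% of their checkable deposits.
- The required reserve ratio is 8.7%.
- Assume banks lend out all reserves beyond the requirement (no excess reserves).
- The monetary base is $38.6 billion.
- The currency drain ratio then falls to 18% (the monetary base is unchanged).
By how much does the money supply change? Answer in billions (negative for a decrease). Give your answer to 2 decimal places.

Initially m₁ = (1 + 0.268) / (0.087 + 0.268) ≈ 3.57183, so M₁ = 3.57183 × 38.6 ≈ 137.8726 billion.
After the change m₂ = (1 + 0.18) / (0.087 + 0.18) ≈ 4.41948, so M₂ = 4.41948 × 38.6 ≈ 170.5919 billion.
ΔM = M₂ − M₁ = 170.5919 − 137.8726 = 32.7193 billion.

$32.72 billion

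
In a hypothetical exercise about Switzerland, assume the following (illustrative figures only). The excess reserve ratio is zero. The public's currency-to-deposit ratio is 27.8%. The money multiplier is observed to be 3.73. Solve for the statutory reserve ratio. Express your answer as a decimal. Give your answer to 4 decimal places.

Using m = 3.73. Since m = (1 + c)/(c + rr + e), the denominator satisfies c + rr + e = (1 + c)/m = (1 + 0.278) / 3.73 ≈ 0.342627.
With c = 0.278 and e = 0, the statutory reserve ratio is 0.342627 − 0.278 − 0 = 0.064627.

0.0646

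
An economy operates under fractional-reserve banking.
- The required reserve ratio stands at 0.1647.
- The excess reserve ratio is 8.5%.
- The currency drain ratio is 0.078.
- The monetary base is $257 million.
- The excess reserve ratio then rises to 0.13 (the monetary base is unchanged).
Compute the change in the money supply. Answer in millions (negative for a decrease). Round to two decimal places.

-102.08 million

Initially m₁ = (1 + 0.078) / (0.1647 + 0.085 + 0.078) ≈ 3.289594, so M₁ = 3.289594 × 257 ≈ 845.4257 million.
After the change m₂ = (1 + 0.078) / (0.1647 + 0.13 + 0.078) ≈ 2.892407, so M₂ = 2.892407 × 257 ≈ 743.3486 million.
ΔM = M₂ − M₁ = 743.3486 − 845.4257 = -102.0771 million.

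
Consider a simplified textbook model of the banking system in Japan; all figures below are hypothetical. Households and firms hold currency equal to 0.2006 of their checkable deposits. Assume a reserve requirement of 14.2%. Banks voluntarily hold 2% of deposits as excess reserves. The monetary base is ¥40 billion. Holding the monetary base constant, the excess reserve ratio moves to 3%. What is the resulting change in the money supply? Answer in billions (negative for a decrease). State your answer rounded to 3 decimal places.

Initially m₁ = (1 + 0.2006) / (0.142 + 0.02 + 0.2006) ≈ 3.311087, so M₁ = 3.311087 × 40 ≈ 132.4435 billion.
After the change m₂ = (1 + 0.2006) / (0.142 + 0.03 + 0.2006) ≈ 3.222222, so M₂ = 3.222222 × 40 ≈ 128.8889 billion.
ΔM = M₂ − M₁ = 128.8889 − 132.4435 = -3.5546 billion.

-3.555 billion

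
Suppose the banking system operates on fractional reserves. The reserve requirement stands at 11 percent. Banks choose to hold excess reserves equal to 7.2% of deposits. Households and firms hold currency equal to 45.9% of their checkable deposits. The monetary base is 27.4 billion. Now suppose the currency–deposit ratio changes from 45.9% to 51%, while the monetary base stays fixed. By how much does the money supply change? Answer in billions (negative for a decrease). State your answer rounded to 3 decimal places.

-2.577 billion

Initially m₁ = (1 + 0.459) / (0.11 + 0.072 + 0.459) ≈ 2.276131, so M₁ = 2.276131 × 27.4 ≈ 62.366 billion.
After the change m₂ = (1 + 0.51) / (0.11 + 0.072 + 0.51) ≈ 2.182081, so M₂ = 2.182081 × 27.4 ≈ 59.789 billion.
ΔM = M₂ − M₁ = 59.789 − 62.366 = -2.577 billion.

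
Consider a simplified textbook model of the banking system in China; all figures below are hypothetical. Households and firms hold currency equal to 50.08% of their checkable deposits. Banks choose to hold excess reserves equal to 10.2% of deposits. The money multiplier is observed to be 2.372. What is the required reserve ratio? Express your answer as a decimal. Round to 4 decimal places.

Using m = 2.372. Since m = (1 + c)/(c + rr + e), the denominator satisfies c + rr + e = (1 + c)/m = (1 + 0.5008) / 2.372 ≈ 0.632715.
With c = 0.5008 and e = 0.102, the required reserve ratio is 0.632715 − 0.5008 − 0.102 = 0.029915.

0.0299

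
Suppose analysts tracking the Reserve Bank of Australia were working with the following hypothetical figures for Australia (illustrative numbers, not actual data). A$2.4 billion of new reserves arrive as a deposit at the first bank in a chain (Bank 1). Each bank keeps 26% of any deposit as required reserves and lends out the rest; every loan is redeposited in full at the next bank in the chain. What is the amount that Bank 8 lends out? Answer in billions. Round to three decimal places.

Each bank lends a fraction (1 − rr) = 0.7400 of the deposit it receives, so Bank 8 receives 2.4·0.7400^7 and lends 2.4·0.7400^8 ≈ 0.2158 billion.

A$0.216 billion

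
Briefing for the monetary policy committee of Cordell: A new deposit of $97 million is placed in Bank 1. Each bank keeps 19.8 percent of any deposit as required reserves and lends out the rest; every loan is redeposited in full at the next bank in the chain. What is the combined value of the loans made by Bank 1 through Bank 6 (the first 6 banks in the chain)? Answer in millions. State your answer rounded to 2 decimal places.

Bank i lends (1 − rr)^i of the original deposit: Bank 1 lends 97·0.8020 = 77.7940, Bank 2 lends 97·0.8020² ≈ 62.3908, and so on.
Summing a geometric series: total = 97·[0.8020·(1 − 0.8020^6) / (1 − 0.8020)] ≈ 288.3482 million.

$288.35 million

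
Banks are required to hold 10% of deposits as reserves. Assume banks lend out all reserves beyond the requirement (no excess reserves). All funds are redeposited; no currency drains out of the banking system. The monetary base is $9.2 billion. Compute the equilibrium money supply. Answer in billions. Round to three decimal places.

With no currency drain or excess reserves, the money multiplier is m = 1/rr = 1/0.1 = 10.
Money supply M = m × MB = 10 × 9.2 = 92 billion.

$92.000 billion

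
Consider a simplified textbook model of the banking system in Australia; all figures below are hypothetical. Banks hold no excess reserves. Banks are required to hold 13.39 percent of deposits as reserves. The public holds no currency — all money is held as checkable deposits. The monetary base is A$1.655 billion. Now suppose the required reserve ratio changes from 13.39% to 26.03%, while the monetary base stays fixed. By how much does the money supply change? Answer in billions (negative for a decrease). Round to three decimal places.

Initially m₁ = 1 / (0.1339) ≈ 7.46826, so M₁ = 7.46826 × 1.655 ≈ 12.36 billion.
After the change m₂ = 1 / (0.2603) ≈ 3.84172, so M₂ = 3.84172 × 1.655 ≈ 6.358 billion.
ΔM = M₂ − M₁ = 6.358 − 12.36 = -6.002 billion.

-6.002 billion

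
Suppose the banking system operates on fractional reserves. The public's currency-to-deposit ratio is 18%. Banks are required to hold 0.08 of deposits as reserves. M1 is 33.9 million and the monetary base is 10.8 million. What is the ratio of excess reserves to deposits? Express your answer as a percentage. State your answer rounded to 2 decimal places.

Using m = M/MB = 33.9/10.8 ≈ 3.138889. Since m = (1 + c)/(c + rr + e), the denominator satisfies c + rr + e = (1 + c)/m = (1 + 0.18) / 3.138889 ≈ 0.375929.
With c = 0.18 and rr = 0.08, the ratio of excess reserves to deposits is 0.375929 − 0.18 − 0.08 = 0.115929.

11.59%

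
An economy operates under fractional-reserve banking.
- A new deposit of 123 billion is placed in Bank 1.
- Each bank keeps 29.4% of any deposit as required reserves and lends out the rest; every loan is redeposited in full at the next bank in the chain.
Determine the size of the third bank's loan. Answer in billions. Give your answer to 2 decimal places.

Each bank lends a fraction (1 − rr) = 0.7060 of the deposit it receives, so Bank 3 receives 123·0.7060^2 and lends 123·0.7060^3 ≈ 43.2832 billion.

43.28 billion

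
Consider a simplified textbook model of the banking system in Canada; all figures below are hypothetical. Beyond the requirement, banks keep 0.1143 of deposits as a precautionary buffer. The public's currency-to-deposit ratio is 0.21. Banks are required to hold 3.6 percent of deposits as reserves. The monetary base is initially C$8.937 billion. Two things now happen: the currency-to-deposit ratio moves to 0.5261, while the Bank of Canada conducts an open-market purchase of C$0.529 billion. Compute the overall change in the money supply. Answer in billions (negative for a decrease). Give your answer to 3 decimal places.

Before: m₁ = (1 + 0.21) / (0.036 + 0.1143 + 0.21) ≈ 3.35831, MB₁ = 8.937, so M₁ = 3.35831 × 8.937 ≈ 30.0132 billion.
After: m₂ = (1 + 0.5261) / (0.036 + 0.1143 + 0.5261) ≈ 2.25621, MB₂ = 8.937 + 0.529 = 9.466, so M₂ = 2.25621 × 9.466 ≈ 21.3573 billion.
ΔM = M₂ − M₁ = 21.3573 − 30.0132 = -8.6559 billion.

-8.656 billion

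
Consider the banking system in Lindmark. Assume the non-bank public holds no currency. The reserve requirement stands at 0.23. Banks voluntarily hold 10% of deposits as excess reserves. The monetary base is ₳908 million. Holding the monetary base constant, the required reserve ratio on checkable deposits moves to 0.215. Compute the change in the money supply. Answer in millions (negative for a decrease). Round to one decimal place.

₳131.0 million

Initially m₁ = 1 / (0.23 + 0.1) ≈ 3.03030, so M₁ = 3.03030 × 908 = 2751.5124 million.
After the change m₂ = 1 / (0.215 + 0.1) ≈ 3.17460, so M₂ = 3.17460 × 908 = 2882.5368 million.
ΔM = M₂ − M₁ = 2882.5368 − 2751.5124 = 131.0244 million.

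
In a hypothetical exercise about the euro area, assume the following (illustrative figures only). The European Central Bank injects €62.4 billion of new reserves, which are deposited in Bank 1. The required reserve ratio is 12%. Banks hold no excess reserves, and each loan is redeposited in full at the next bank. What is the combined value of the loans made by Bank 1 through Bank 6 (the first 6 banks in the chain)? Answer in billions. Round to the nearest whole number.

Bank i lends (1 − rr)^i of the original deposit: Bank 1 lends 62.4·0.8800 = 54.9120, Bank 2 lends 62.4·0.8800² ≈ 48.3226, and so on.
Summing a geometric series: total = 62.4·[0.8800·(1 − 0.8800^6) / (1 − 0.8800)] ≈ 245.0887 billion.

€245 billion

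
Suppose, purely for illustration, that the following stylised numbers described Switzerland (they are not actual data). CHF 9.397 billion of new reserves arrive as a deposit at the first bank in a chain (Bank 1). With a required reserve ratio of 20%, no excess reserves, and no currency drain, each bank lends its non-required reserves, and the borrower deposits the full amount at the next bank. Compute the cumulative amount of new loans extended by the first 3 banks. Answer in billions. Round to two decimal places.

CHF 18.34 billion

Bank i lends (1 − rr)^i of the original deposit: Bank 1 lends 9.397·0.8000 = 7.5176, Bank 2 lends 9.397·0.8000² ≈ 6.0141, and so on.
Summing a geometric series: total = 9.397·[0.8000·(1 − 0.8000^3) / (1 − 0.8000)] ≈ 18.3429 billion.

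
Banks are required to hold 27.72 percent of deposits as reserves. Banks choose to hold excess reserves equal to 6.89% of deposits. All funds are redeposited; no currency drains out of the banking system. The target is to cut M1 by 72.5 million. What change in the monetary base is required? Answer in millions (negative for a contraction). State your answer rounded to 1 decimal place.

The money multiplier is m = 1 / (rr + e) = 1 / (0.2772 + 0.0689) ≈ 2.8893.
ΔMB = ΔM / m = (−72.5) / 2.8893 ≈ -25.0926 million.

-25.1 million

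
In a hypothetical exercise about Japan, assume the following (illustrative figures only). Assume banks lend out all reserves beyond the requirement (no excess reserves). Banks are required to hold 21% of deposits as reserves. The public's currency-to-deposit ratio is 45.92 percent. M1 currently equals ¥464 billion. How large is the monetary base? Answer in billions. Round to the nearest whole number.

The money multiplier is m = (1 + c) / (rr + c) = (1 + 0.4592) / (0.21 + 0.4592) ≈ 2.1805.
MB = M / m = 464 / 2.1805 ≈ 212.7952 billion.

¥213 billion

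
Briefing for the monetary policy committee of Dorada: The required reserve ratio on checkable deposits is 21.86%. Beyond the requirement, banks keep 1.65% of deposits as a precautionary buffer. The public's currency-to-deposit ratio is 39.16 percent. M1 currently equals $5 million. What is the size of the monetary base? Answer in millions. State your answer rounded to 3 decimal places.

$2.252 million

The money multiplier is m = (1 + c) / (rr + e + c) = (1 + 0.3916) / (0.2186 + 0.0165 + 0.3916) ≈ 2.22052.
MB = M / m = 5 / 2.22052 ≈ 2.2517 million.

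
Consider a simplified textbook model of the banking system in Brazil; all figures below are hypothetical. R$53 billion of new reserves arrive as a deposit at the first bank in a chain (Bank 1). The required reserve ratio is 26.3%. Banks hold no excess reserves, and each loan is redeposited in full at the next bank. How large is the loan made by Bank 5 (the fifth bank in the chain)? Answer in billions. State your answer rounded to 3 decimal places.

R$11.524 billion

Each bank lends a fraction (1 − rr) = 0.7370 of the deposit it receives, so Bank 5 receives 53·0.7370^4 and lends 53·0.7370^5 ≈ 11.5243 billion.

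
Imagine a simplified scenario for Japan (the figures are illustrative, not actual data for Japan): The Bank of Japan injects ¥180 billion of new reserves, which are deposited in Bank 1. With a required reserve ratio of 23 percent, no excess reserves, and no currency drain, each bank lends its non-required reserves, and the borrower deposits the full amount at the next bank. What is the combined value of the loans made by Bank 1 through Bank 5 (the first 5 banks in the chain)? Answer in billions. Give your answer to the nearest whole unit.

Bank i lends (1 − rr)^i of the original deposit: Bank 1 lends 180·0.7700 = 138.6000, Bank 2 lends 180·0.7700² = 106.7220, and so on.
Summing a geometric series: total = 180·[0.7700·(1 − 0.7700^5) / (1 − 0.7700)] ≈ 439.4955 billion.

¥439 billion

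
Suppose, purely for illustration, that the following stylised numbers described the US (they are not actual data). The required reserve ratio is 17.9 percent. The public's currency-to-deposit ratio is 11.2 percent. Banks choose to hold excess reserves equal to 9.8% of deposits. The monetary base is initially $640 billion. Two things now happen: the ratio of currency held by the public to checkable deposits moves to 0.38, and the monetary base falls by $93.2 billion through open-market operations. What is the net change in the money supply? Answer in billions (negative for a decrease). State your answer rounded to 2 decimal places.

Before: m₁ = (1 + 0.112) / (0.179 + 0.098 + 0.112) ≈ 2.858612, MB₁ = 640, so M₁ = 2.858612 × 640 ≈ 1829.5117 billion.
After: m₂ = (1 + 0.38) / (0.179 + 0.098 + 0.38) ≈ 2.100457, MB₂ = 640 − 93.2 = 546.8, so M₂ = 2.100457 × 546.8 ≈ 1148.5299 billion.
ΔM = M₂ − M₁ = 1148.5299 − 1829.5117 = -680.9818 billion.

-680.98 billion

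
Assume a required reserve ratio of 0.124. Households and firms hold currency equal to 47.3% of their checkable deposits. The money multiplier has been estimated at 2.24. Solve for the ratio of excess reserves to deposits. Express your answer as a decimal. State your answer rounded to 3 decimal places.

0.061

Using m = 2.24. Since m = (1 + c)/(c + rr + e), the denominator satisfies c + rr + e = (1 + c)/m = (1 + 0.473) / 2.24 ≈ 0.657589.
With c = 0.473 and rr = 0.124, the ratio of excess reserves to deposits is 0.657589 − 0.473 − 0.124 = 0.060589.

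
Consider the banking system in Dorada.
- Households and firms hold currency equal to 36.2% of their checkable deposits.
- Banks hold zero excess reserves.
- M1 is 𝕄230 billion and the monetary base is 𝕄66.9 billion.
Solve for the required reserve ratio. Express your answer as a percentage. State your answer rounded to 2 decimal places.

3.42%

Using m = M/MB = 230/66.9 ≈ 3.437967. Since m = (1 + c)/(c + rr + e), the denominator satisfies c + rr + e = (1 + c)/m = (1 + 0.362) / 3.437967 ≈ 0.396164.
With c = 0.362 and e = 0, the required reserve ratio is 0.396164 − 0.362 − 0 = 0.034164.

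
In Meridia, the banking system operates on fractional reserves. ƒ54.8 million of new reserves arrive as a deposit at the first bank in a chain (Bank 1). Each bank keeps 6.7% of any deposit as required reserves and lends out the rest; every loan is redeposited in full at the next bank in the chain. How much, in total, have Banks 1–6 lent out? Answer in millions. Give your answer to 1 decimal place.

Bank i lends (1 − rr)^i of the original deposit: Bank 1 lends 54.8·0.9330 = 51.1284, Bank 2 lends 54.8·0.9330² ≈ 47.7028, and so on.
Summing a geometric series: total = 54.8·[0.9330·(1 − 0.9330^6) / (1 − 0.9330)] ≈ 259.7521 million.

ƒ259.8 million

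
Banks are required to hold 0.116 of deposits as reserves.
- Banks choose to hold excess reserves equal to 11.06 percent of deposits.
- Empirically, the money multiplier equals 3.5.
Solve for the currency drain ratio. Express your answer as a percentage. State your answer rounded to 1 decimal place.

Using m = 3.5. From m = (1 + c)/(c + rr + e), rearranging gives 1 + c = m·(c + rr + e), so c·(1 − m) = m·(rr + e) − 1.
Hence c = [m·(rr + e) − 1]/(1 − m) = [3.5 × (0.116 + 0.1106) − 1] / (1 − 3.5) = 0.082760.

8.3%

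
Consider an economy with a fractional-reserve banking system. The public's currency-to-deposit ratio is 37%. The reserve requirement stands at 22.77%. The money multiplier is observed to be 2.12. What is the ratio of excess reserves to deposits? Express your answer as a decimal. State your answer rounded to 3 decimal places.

0.049

Using m = 2.12. Since m = (1 + c)/(c + rr + e), the denominator satisfies c + rr + e = (1 + c)/m = (1 + 0.37) / 2.12 ≈ 0.646226.
With c = 0.37 and rr = 0.2277, the ratio of excess reserves to deposits is 0.646226 − 0.37 − 0.2277 = 0.048526.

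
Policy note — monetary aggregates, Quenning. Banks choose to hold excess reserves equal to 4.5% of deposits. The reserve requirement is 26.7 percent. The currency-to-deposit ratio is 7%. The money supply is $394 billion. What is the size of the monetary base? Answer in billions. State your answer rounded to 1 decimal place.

$140.7 billion

The money multiplier is m = (1 + c) / (rr + e + c) = (1 + 0.07) / (0.267 + 0.045 + 0.07) ≈ 2.80105.
MB = M / m = 394 / 2.80105 ≈ 140.6615 billion.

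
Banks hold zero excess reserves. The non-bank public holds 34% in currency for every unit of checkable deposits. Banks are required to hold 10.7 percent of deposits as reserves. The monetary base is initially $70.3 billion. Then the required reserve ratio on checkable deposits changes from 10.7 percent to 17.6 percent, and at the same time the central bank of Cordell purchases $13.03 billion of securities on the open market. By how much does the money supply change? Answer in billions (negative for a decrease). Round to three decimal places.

Before: m₁ = (1 + 0.34) / (0.107 + 0.34) ≈ 2.997763, MB₁ = 70.3, so M₁ = 2.997763 × 70.3 ≈ 210.7427 billion.
After: m₂ = (1 + 0.34) / (0.176 + 0.34) ≈ 2.596899, MB₂ = 70.3 + 13.03 = 83.33, so M₂ = 2.596899 × 83.33 ≈ 216.3996 billion.
ΔM = M₂ − M₁ = 216.3996 − 210.7427 = 5.6569 billion.

$5.657 billion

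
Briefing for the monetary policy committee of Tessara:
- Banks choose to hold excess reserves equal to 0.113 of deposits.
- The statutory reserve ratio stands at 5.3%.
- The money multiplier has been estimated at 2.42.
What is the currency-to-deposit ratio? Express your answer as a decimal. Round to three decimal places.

0.421

Using m = 2.42. From m = (1 + c)/(c + rr + e), rearranging gives 1 + c = m·(c + rr + e), so c·(1 − m) = m·(rr + e) − 1.
Hence c = [m·(rr + e) − 1]/(1 − m) = [2.42 × (0.053 + 0.113) − 1] / (1 − 2.42) ≈ 0.421324.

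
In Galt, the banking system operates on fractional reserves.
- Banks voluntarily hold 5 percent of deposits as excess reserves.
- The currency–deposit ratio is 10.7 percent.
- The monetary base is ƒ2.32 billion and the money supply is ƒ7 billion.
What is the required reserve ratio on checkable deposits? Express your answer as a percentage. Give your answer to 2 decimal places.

Using m = M/MB = 7/2.32 ≈ 3.017241. Since m = (1 + c)/(c + rr + e), the denominator satisfies c + rr + e = (1 + c)/m = (1 + 0.107) / 3.017241 ≈ 0.366891.
With c = 0.107 and e = 0.05, the required reserve ratio on checkable deposits is 0.366891 − 0.107 − 0.05 = 0.209891.

20.99%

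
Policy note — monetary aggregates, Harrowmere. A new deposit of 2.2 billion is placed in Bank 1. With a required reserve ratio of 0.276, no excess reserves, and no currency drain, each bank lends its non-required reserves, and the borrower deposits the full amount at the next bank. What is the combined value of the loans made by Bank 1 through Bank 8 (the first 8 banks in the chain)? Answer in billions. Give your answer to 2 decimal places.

Bank i lends (1 − rr)^i of the original deposit: Bank 1 lends 2.2·0.7240 = 1.5928, Bank 2 lends 2.2·0.7240² ≈ 1.1532, and so on.
Summing a geometric series: total = 2.2·[0.7240·(1 − 0.7240^8) / (1 − 0.7240)] ≈ 5.3353 billion.

5.34 billion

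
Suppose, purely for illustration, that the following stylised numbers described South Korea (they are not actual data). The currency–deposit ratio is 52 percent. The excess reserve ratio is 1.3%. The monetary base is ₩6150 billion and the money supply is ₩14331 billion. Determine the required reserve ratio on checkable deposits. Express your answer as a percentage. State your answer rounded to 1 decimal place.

11.9%

Using m = M/MB = 14331/6150 ≈ 2.330244. Since m = (1 + c)/(c + rr + e), the denominator satisfies c + rr + e = (1 + c)/m = (1 + 0.52) / 2.330244 ≈ 0.652292.
With c = 0.52 and e = 0.013, the required reserve ratio on checkable deposits is 0.652292 − 0.52 − 0.013 = 0.119292.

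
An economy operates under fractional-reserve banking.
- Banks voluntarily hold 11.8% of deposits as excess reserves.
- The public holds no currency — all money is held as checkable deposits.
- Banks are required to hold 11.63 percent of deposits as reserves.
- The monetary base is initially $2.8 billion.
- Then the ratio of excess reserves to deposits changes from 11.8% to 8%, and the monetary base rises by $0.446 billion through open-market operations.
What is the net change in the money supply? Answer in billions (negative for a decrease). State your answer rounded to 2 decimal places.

$4.59 billion

Before: m₁ = 1 / (0.1163 + 0.118) ≈ 4.2680, MB₁ = 2.8, so M₁ = 4.2680 × 2.8 = 11.9504 billion.
After: m₂ = 1 / (0.1163 + 0.08) ≈ 5.0942, MB₂ = 2.8 + 0.446 = 3.246, so M₂ = 5.0942 × 3.246 ≈ 16.5358 billion.
ΔM = M₂ − M₁ = 16.5358 − 11.9504 = 4.5854 billion.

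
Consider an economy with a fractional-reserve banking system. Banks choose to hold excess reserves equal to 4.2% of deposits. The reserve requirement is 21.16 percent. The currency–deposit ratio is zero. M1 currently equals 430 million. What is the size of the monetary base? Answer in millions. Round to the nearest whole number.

The money multiplier is m = 1 / (rr + e) = 1 / (0.2116 + 0.042) ≈ 3.9432.
MB = M / m = 430 / 3.9432 ≈ 109.0485 million.

109 million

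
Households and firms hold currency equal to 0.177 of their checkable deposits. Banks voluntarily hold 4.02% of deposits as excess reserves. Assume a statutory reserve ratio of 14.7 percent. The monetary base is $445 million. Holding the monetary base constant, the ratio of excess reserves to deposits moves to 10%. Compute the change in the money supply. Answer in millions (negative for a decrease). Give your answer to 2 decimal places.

Initially m₁ = (1 + 0.177) / (0.147 + 0.0402 + 0.177) ≈ 3.231741, so M₁ = 3.231741 × 445 ≈ 1438.1247 million.
After the change m₂ = (1 + 0.177) / (0.147 + 0.1 + 0.177) ≈ 2.775943, so M₂ = 2.775943 × 445 ≈ 1235.2946 million.
ΔM = M₂ − M₁ = 1235.2946 − 1438.1247 = -202.8301 million.

-202.83 million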